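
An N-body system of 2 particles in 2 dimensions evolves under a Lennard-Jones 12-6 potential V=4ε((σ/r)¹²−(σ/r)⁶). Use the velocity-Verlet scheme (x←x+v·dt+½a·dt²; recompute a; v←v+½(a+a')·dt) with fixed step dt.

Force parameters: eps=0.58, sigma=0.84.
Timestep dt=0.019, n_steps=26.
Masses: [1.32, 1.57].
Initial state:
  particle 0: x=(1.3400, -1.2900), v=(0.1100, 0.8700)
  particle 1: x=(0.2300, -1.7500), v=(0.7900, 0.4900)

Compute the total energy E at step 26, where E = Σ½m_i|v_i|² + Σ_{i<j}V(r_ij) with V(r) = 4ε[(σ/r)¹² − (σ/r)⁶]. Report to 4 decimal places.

0.9481

step 0: x0=(1.3400, -1.2900) x1=(0.2300, -1.7500)
step 1: x0=(1.3420, -1.2735) x1=(0.2451, -1.7406)
step 2: x0=(1.3436, -1.2572) x1=(0.2605, -1.7312)
step 3: x0=(1.3451, -1.2409) x1=(0.2761, -1.7216)
step 4: x0=(1.3462, -1.2248) x1=(0.2919, -1.7120)
step 5: x0=(1.3470, -1.2089) x1=(0.3080, -1.7022)
step 6: x0=(1.3475, -1.1930) x1=(0.3243, -1.6923)
step 7: x0=(1.3476, -1.1774) x1=(0.3410, -1.6822)
step 8: x0=(1.3475, -1.1619) x1=(0.3579, -1.6720)
step 9: x0=(1.3469, -1.1466) x1=(0.3751, -1.6617)
step 10: x0=(1.3460, -1.1315) x1=(0.3926, -1.6512)
step 11: x0=(1.3448, -1.1166) x1=(0.4104, -1.6405)
step 12: x0=(1.3431, -1.1019) x1=(0.4286, -1.6296)
step 13: x0=(1.3410, -1.0874) x1=(0.4471, -1.6186)
step 14: x0=(1.3386, -1.0732) x1=(0.4659, -1.6074)
step 15: x0=(1.3358, -1.0592) x1=(0.4850, -1.5959)
step 16: x0=(1.3326, -1.0454) x1=(0.5045, -1.5843)
step 17: x0=(1.3292, -1.0319) x1=(0.5241, -1.5725)
step 18: x0=(1.3255, -1.0184) x1=(0.5440, -1.5606)
step 19: x0=(1.3217, -1.0050) x1=(0.5639, -1.5486)
step 20: x0=(1.3181, -0.9916) x1=(0.5838, -1.5368)
step 21: x0=(1.3149, -0.9778) x1=(0.6032, -1.5251)
step 22: x0=(1.3124, -0.9634) x1=(0.6221, -1.5140)
step 23: x0=(1.3112, -0.9481) x1=(0.6399, -1.5037)
step 24: x0=(1.3115, -0.9314) x1=(0.6563, -1.4945)
step 25: x0=(1.3139, -0.9131) x1=(0.6712, -1.4867)
step 26: x0=(1.3182, -0.8929) x1=(0.6843, -1.4805)
step 0 velocities: v0=(0.1100, 0.8700) v1=(0.7900, 0.4900)
step 0: KE=1.1859, PE=-0.2392, E=0.9467
step 26 velocities: v0=(0.2788, 1.1071) v1=(0.6481, 0.2906)
step 26: KE=1.2563, PE=-0.3081, E=0.9481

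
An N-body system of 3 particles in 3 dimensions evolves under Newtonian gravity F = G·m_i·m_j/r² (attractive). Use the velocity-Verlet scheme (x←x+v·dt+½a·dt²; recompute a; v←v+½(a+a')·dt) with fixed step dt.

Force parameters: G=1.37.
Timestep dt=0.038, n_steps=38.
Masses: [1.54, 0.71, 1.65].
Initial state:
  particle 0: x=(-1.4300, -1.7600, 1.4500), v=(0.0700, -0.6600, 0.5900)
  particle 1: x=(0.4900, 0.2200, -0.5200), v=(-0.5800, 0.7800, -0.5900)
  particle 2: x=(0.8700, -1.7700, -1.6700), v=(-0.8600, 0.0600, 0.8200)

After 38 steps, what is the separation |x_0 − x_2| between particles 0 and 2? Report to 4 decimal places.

step 0: x0=(-1.4300, -1.7600, 1.4500) x1=(0.4900, 0.2200, -0.5200) x2=(0.8700, -1.7700, -1.6700)
step 1: x0=(-1.4272, -1.7850, 1.4723) x1=(0.4679, 0.2493, -0.5425) x2=(0.8372, -1.7676, -1.6387)
step 2: x0=(-1.4243, -1.8100, 1.4943) x1=(0.4458, 0.2779, -0.5651) x2=(0.8043, -1.7650, -1.6071)
step 3: x0=(-1.4211, -1.8349, 1.5161) x1=(0.4237, 0.3059, -0.5879) x2=(0.7712, -1.7622, -1.5752)
step 4: x0=(-1.4178, -1.8597, 1.5377) x1=(0.4015, 0.3331, -0.6107) x2=(0.7380, -1.7591, -1.5431)
step 5: x0=(-1.4143, -1.8845, 1.5590) x1=(0.3792, 0.3597, -0.6337) x2=(0.7046, -1.7558, -1.5106)
step 6: x0=(-1.4106, -1.9092, 1.5800) x1=(0.3570, 0.3855, -0.6567) x2=(0.6710, -1.7522, -1.4779)
step 7: x0=(-1.4067, -1.9338, 1.6008) x1=(0.3347, 0.4107, -0.6799) x2=(0.6373, -1.7485, -1.4449)
step 8: x0=(-1.4026, -1.9583, 1.6213) x1=(0.3124, 0.4351, -0.7031) x2=(0.6034, -1.7445, -1.4116)
step 9: x0=(-1.3983, -1.9828, 1.6415) x1=(0.2901, 0.4588, -0.7263) x2=(0.5693, -1.7402, -1.3780)
step 10: x0=(-1.3939, -2.0071, 1.6615) x1=(0.2677, 0.4818, -0.7496) x2=(0.5351, -1.7358, -1.3442)
step 11: x0=(-1.3893, -2.0314, 1.6812) x1=(0.2454, 0.5041, -0.7729) x2=(0.5008, -1.7311, -1.3101)
step 12: x0=(-1.3845, -2.0556, 1.7006) x1=(0.2230, 0.5257, -0.7962) x2=(0.4662, -1.7261, -1.2758)
step 13: x0=(-1.3795, -2.0797, 1.7198) x1=(0.2006, 0.5465, -0.8196) x2=(0.4315, -1.7209, -1.2412)
step 14: x0=(-1.3743, -2.1038, 1.7386) x1=(0.1782, 0.5666, -0.8429) x2=(0.3967, -1.7155, -1.2063)
step 15: x0=(-1.3690, -2.1277, 1.7572) x1=(0.1557, 0.5860, -0.8662) x2=(0.3617, -1.7099, -1.1712)
step 16: x0=(-1.3635, -2.1516, 1.7755) x1=(0.1333, 0.6047, -0.8894) x2=(0.3266, -1.7041, -1.1358)
step 17: x0=(-1.3579, -2.1753, 1.7934) x1=(0.1108, 0.6227, -0.9126) x2=(0.2913, -1.6980, -1.1002)
step 18: x0=(-1.3520, -2.1990, 1.8111) x1=(0.0883, 0.6399, -0.9358) x2=(0.2558, -1.6917, -1.0643)
step 19: x0=(-1.3460, -2.2226, 1.8285) x1=(0.0658, 0.6565, -0.9588) x2=(0.2202, -1.6852, -1.0281)
step 20: x0=(-1.3399, -2.2460, 1.8456) x1=(0.0433, 0.6723, -0.9818) x2=(0.1845, -1.6785, -0.9917)
step 21: x0=(-1.3335, -2.2694, 1.8623) x1=(0.0208, 0.6874, -1.0047) x2=(0.1486, -1.6715, -0.9551)
step 22: x0=(-1.3270, -2.2927, 1.8787) x1=(-0.0017, 0.7019, -1.0274) x2=(0.1125, -1.6644, -0.9182)
step 23: x0=(-1.3204, -2.3158, 1.8949) x1=(-0.0243, 0.7156, -1.0500) x2=(0.0763, -1.6571, -0.8811)
step 24: x0=(-1.3135, -2.3388, 1.9106) x1=(-0.0469, 0.7287, -1.0725) x2=(0.0400, -1.6496, -0.8437)
step 25: x0=(-1.3065, -2.3617, 1.9261) x1=(-0.0695, 0.7411, -1.0948) x2=(0.0035, -1.6420, -0.8061)
step 26: x0=(-1.2994, -2.3845, 1.9412) x1=(-0.0922, 0.7528, -1.1169) x2=(-0.0331, -1.6341, -0.7682)
step 27: x0=(-1.2921, -2.4072, 1.9559) x1=(-0.1148, 0.7639, -1.1388) x2=(-0.0699, -1.6261, -0.7301)
step 28: x0=(-1.2846, -2.4297, 1.9703) x1=(-0.1375, 0.7743, -1.1606) x2=(-0.1067, -1.6180, -0.6917)
step 29: x0=(-1.2770, -2.4521, 1.9843) x1=(-0.1602, 0.7841, -1.1822) x2=(-0.1438, -1.6097, -0.6531)
step 30: x0=(-1.2692, -2.4743, 1.9980) x1=(-0.1830, 0.7933, -1.2035) x2=(-0.1809, -1.6012, -0.6142)
step 31: x0=(-1.2613, -2.4963, 2.0113) x1=(-0.2058, 0.8018, -1.2246) x2=(-0.2182, -1.5927, -0.5751)
step 32: x0=(-1.2532, -2.5183, 2.0242) x1=(-0.2286, 0.8098, -1.2455) x2=(-0.2556, -1.5840, -0.5357)
step 33: x0=(-1.2450, -2.5400, 2.0368) x1=(-0.2514, 0.8171, -1.2662) x2=(-0.2931, -1.5753, -0.4961)
step 34: x0=(-1.2366, -2.5616, 2.0489) x1=(-0.2743, 0.8239, -1.2866) x2=(-0.3308, -1.5664, -0.4562)
step 35: x0=(-1.2281, -2.5830, 2.0607) x1=(-0.2972, 0.8301, -1.3067) x2=(-0.3685, -1.5575, -0.4161)
step 36: x0=(-1.2195, -2.6041, 2.0720) x1=(-0.3202, 0.8357, -1.3266) x2=(-0.4064, -1.5485, -0.3757)
step 37: x0=(-1.2107, -2.6251, 2.0829) x1=(-0.3432, 0.8408, -1.3462) x2=(-0.4444, -1.5395, -0.3350)
step 38: x0=(-1.2018, -2.6459, 2.0935) x1=(-0.3662, 0.8453, -1.3656) x2=(-0.4825, -1.5304, -0.2941)

2.7317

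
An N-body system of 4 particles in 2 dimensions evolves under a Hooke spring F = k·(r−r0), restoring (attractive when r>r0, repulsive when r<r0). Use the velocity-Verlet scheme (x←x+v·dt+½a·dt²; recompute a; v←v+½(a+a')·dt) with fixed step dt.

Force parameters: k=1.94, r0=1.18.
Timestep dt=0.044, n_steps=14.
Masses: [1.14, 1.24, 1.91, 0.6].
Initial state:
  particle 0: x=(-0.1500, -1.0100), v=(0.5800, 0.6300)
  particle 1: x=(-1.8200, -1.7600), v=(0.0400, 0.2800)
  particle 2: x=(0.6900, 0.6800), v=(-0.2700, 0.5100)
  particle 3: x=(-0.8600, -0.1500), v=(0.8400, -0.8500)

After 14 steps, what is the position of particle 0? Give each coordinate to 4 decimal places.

step 0: x0=(-0.1500, -1.0100) x1=(-1.8200, -1.7600) x2=(0.6900, 0.6800) x3=(-0.8600, -0.1500)
step 1: x0=(-0.1249, -0.9818) x1=(-1.8143, -1.7439) x2=(0.6757, 0.7000) x3=(-0.8227, -0.1883)
step 2: x0=(-0.1005, -0.9527) x1=(-1.8006, -1.7204) x2=(0.6566, 0.7150) x3=(-0.7851, -0.2276)
step 3: x0=(-0.0769, -0.9231) x1=(-1.7791, -1.6896) x2=(0.6329, 0.7251) x3=(-0.7476, -0.2676)
step 4: x0=(-0.0541, -0.8930) x1=(-1.7499, -1.6518) x2=(0.6048, 0.7303) x3=(-0.7108, -0.3075)
step 5: x0=(-0.0318, -0.8629) x1=(-1.7132, -1.6072) x2=(0.5725, 0.7309) x3=(-0.6748, -0.3468)
step 6: x0=(-0.0099, -0.8327) x1=(-1.6694, -1.5562) x2=(0.5362, 0.7270) x3=(-0.6402, -0.3850)
step 7: x0=(0.0116, -0.8026) x1=(-1.6189, -1.4992) x2=(0.4963, 0.7189) x3=(-0.6073, -0.4216)
step 8: x0=(0.0331, -0.7728) x1=(-1.5622, -1.4367) x2=(0.4531, 0.7066) x3=(-0.5762, -0.4562)
step 9: x0=(0.0546, -0.7433) x1=(-1.4999, -1.3693) x2=(0.4068, 0.6906) x3=(-0.5473, -0.4886)
step 10: x0=(0.0765, -0.7141) x1=(-1.4325, -1.2974) x2=(0.3577, 0.6712) x3=(-0.5206, -0.5186)
step 11: x0=(0.0988, -0.6853) x1=(-1.3609, -1.2218) x2=(0.3063, 0.6487) x3=(-0.4962, -0.5461)
step 12: x0=(0.1220, -0.6567) x1=(-1.2857, -1.1428) x2=(0.2528, 0.6236) x3=(-0.4740, -0.5710)
step 13: x0=(0.1461, -0.6285) x1=(-1.2078, -1.0613) x2=(0.1975, 0.5961) x3=(-0.4536, -0.5937)
step 14: x0=(0.1713, -0.6004) x1=(-1.1280, -0.9777) x2=(0.1408, 0.5667) x3=(-0.4348, -0.6142)

(0.1713, -0.6004)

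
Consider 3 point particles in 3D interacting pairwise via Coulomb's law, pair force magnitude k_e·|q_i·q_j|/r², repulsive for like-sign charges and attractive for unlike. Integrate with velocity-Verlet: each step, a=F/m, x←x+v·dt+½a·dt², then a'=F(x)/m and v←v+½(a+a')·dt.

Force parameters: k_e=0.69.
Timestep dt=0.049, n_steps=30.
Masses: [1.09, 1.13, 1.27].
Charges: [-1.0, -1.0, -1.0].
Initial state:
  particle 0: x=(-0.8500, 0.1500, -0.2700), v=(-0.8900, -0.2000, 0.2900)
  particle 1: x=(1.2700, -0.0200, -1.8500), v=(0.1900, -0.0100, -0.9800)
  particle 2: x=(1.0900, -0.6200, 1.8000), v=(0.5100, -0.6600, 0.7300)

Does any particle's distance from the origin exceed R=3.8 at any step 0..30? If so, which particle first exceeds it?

yes, particle 2

step 0: x0=(-0.8500, 0.1500, -0.2700) x1=(1.2700, -0.0200, -1.8500) x2=(1.0900, -0.6200, 1.8000)
step 1: x0=(-0.8938, 0.1402, -0.2558) x1=(1.2794, -0.0205, -1.8981) x2=(1.1150, -0.6524, 1.8359)
step 2: x0=(-0.9378, 0.1305, -0.2416) x1=(1.2890, -0.0210, -1.9465) x2=(1.1402, -0.6848, 1.8719)
step 3: x0=(-0.9821, 0.1209, -0.2273) x1=(1.2987, -0.0214, -1.9951) x2=(1.1654, -0.7173, 1.9082)
step 4: x0=(-1.0266, 0.1112, -0.2131) x1=(1.3085, -0.0219, -2.0438) x2=(1.1907, -0.7498, 1.9446)
step 5: x0=(-1.0714, 0.1017, -0.1989) x1=(1.3185, -0.0224, -2.0928) x2=(1.2161, -0.7824, 1.9812)
step 6: x0=(-1.1164, 0.0922, -0.1846) x1=(1.3286, -0.0228, -2.1419) x2=(1.2416, -0.8150, 2.0179)
step 7: x0=(-1.1616, 0.0827, -0.1704) x1=(1.3388, -0.0233, -2.1912) x2=(1.2671, -0.8476, 2.0548)
step 8: x0=(-1.2070, 0.0733, -0.1561) x1=(1.3492, -0.0237, -2.2407) x2=(1.2928, -0.8803, 2.0918)
step 9: x0=(-1.2527, 0.0639, -0.1418) x1=(1.3596, -0.0241, -2.2903) x2=(1.3185, -0.9131, 2.1289)
step 10: x0=(-1.2985, 0.0545, -0.1276) x1=(1.3702, -0.0245, -2.3401) x2=(1.3442, -0.9459, 2.1662)
step 11: x0=(-1.3445, 0.0452, -0.1133) x1=(1.3808, -0.0249, -2.3900) x2=(1.3701, -0.9787, 2.2036)
step 12: x0=(-1.3906, 0.0359, -0.0990) x1=(1.3915, -0.0253, -2.4401) x2=(1.3960, -1.0116, 2.2411)
step 13: x0=(-1.4370, 0.0266, -0.0847) x1=(1.4023, -0.0257, -2.4903) x2=(1.4220, -1.0445, 2.2788)
step 14: x0=(-1.4835, 0.0174, -0.0704) x1=(1.4132, -0.0260, -2.5406) x2=(1.4481, -1.0774, 2.3165)
step 15: x0=(-1.5301, 0.0082, -0.0560) x1=(1.4242, -0.0264, -2.5911) x2=(1.4742, -1.1104, 2.3544)
step 16: x0=(-1.5769, -0.0010, -0.0417) x1=(1.4352, -0.0267, -2.6417) x2=(1.5004, -1.1434, 2.3923)
step 17: x0=(-1.6238, -0.0102, -0.0274) x1=(1.4463, -0.0271, -2.6923) x2=(1.5266, -1.1764, 2.4303)
step 18: x0=(-1.6709, -0.0193, -0.0130) x1=(1.4575, -0.0274, -2.7431) x2=(1.5529, -1.2095, 2.4685)
step 19: x0=(-1.7181, -0.0284, 0.0013) x1=(1.4688, -0.0277, -2.7940) x2=(1.5792, -1.2426, 2.5067)
step 20: x0=(-1.7654, -0.0375, 0.0157) x1=(1.4801, -0.0280, -2.8451) x2=(1.6056, -1.2757, 2.5450)
step 21: x0=(-1.8129, -0.0465, 0.0301) x1=(1.4914, -0.0283, -2.8962) x2=(1.6321, -1.3089, 2.5833)
step 22: x0=(-1.8604, -0.0556, 0.0444) x1=(1.5028, -0.0286, -2.9474) x2=(1.6586, -1.3421, 2.6218)
step 23: x0=(-1.9081, -0.0646, 0.0588) x1=(1.5143, -0.0288, -2.9987) x2=(1.6852, -1.3753, 2.6603)
step 24: x0=(-1.9559, -0.0736, 0.0732) x1=(1.5258, -0.0291, -3.0500) x2=(1.7118, -1.4085, 2.6989)
step 25: x0=(-2.0038, -0.0826, 0.0876) x1=(1.5374, -0.0293, -3.1015) x2=(1.7384, -1.4418, 2.7376)
step 26: x0=(-2.0518, -0.0915, 0.1020) x1=(1.5490, -0.0295, -3.1530) x2=(1.7651, -1.4751, 2.7763)
step 27: x0=(-2.0998, -0.1005, 0.1165) x1=(1.5607, -0.0298, -3.2047) x2=(1.7919, -1.5084, 2.8151)
step 28: x0=(-2.1480, -0.1094, 0.1309) x1=(1.5724, -0.0300, -3.2564) x2=(1.8187, -1.5417, 2.8540)
step 29: x0=(-2.1963, -0.1183, 0.1453) x1=(1.5841, -0.0302, -3.3082) x2=(1.8455, -1.5751, 2.8929)
step 30: x0=(-2.2447, -0.1272, 0.1598) x1=(1.5959, -0.0304, -3.3600) x2=(1.8724, -1.6085, 2.9319)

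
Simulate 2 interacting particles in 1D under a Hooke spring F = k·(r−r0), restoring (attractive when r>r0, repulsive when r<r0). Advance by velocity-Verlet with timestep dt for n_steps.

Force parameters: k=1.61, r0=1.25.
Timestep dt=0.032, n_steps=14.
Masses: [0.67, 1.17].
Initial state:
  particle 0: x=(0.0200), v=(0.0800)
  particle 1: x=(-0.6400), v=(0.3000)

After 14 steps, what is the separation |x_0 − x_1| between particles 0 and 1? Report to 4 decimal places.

0.7834

step 0: x0=(0.0200) x1=(-0.6400)
step 1: x0=(0.0233) x1=(-0.6308)
step 2: x0=(0.0280) x1=(-0.6225)
step 3: x0=(0.0343) x1=(-0.6150)
step 4: x0=(0.0420) x1=(-0.6083)
step 5: x0=(0.0512) x1=(-0.6025)
step 6: x0=(0.0618) x1=(-0.5975)
step 7: x0=(0.0739) x1=(-0.5934)
step 8: x0=(0.0874) x1=(-0.5901)
step 9: x0=(0.1024) x1=(-0.5876)
step 10: x0=(0.1187) x1=(-0.5859)
step 11: x0=(0.1364) x1=(-0.5849)
step 12: x0=(0.1553) x1=(-0.5847)
step 13: x0=(0.1756) x1=(-0.5852)
step 14: x0=(0.1970) x1=(-0.5864)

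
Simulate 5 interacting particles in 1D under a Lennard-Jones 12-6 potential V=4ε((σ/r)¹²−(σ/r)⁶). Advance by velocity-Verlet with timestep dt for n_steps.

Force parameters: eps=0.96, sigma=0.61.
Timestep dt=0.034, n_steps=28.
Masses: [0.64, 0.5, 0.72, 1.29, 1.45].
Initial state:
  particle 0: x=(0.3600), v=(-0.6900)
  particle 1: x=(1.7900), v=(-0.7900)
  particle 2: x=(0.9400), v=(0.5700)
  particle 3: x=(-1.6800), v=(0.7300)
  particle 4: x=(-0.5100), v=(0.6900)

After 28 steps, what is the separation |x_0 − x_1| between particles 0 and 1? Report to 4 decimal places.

3.2912

step 0: x0=(0.3600) x1=(1.7900) x2=(0.9400) x3=(-1.6800) x4=(-0.5100)
step 1: x0=(0.2516) x1=(1.7599) x2=(1.0351) x3=(-1.6550) x4=(-0.4857)
step 2: x0=(0.1433) x1=(1.7221) x2=(1.1296) x3=(-1.6297) x4=(-0.4588)
step 3: x0=(0.1241) x1=(1.8319) x2=(1.1195) x3=(-1.6039) x4=(-0.4705)
step 4: x0=(0.2157) x1=(1.9354) x2=(1.1119) x3=(-1.5778) x4=(-0.5305)
step 5: x0=(0.3042) x1=(2.0317) x2=(1.1059) x3=(-1.5509) x4=(-0.5882)
step 6: x0=(0.3952) x1=(2.1239) x2=(1.0971) x3=(-1.5228) x4=(-0.6453)
step 7: x0=(0.4883) x1=(2.2141) x2=(1.0866) x3=(-1.4926) x4=(-0.7035)
step 8: x0=(0.4835) x1=(2.3030) x2=(1.1633) x3=(-1.4593) x4=(-0.7643)
step 9: x0=(0.4769) x1=(2.3908) x2=(1.2419) x3=(-1.4247) x4=(-0.8259)
step 10: x0=(0.4768) x1=(2.4777) x2=(1.3152) x3=(-1.4378) x4=(-0.8450)
step 11: x0=(0.4816) x1=(2.5635) x2=(1.3845) x3=(-1.5077) x4=(-0.8133)
step 12: x0=(0.4895) x1=(2.6486) x2=(1.4512) x3=(-1.5766) x4=(-0.7825)
step 13: x0=(0.4995) x1=(2.7328) x2=(1.5162) x3=(-1.6423) x4=(-0.7543)
step 14: x0=(0.5108) x1=(2.8164) x2=(1.5802) x3=(-1.7060) x4=(-0.7276)
step 15: x0=(0.5229) x1=(2.8994) x2=(1.6434) x3=(-1.7687) x4=(-0.7017)
step 16: x0=(0.5354) x1=(2.9818) x2=(1.7062) x3=(-1.8307) x4=(-0.6761)
step 17: x0=(0.5480) x1=(3.0638) x2=(1.7688) x3=(-1.8923) x4=(-0.6506)
step 18: x0=(0.5606) x1=(3.1453) x2=(1.8312) x3=(-1.9537) x4=(-0.6250)
step 19: x0=(0.5729) x1=(3.2263) x2=(1.8935) x3=(-2.0150) x4=(-0.5993)
step 20: x0=(0.5849) x1=(3.3071) x2=(1.9558) x3=(-2.0762) x4=(-0.5734)
step 21: x0=(0.5964) x1=(3.3875) x2=(2.0181) x3=(-2.1373) x4=(-0.5472)
step 22: x0=(0.6072) x1=(3.4675) x2=(2.0805) x3=(-2.1984) x4=(-0.5206)
step 23: x0=(0.6173) x1=(3.5474) x2=(2.1429) x3=(-2.2594) x4=(-0.4938)
step 24: x0=(0.6265) x1=(3.6269) x2=(2.2054) x3=(-2.3205) x4=(-0.4665)
step 25: x0=(0.6348) x1=(3.7063) x2=(2.2679) x3=(-2.3815) x4=(-0.4387)
step 26: x0=(0.6419) x1=(3.7854) x2=(2.3306) x3=(-2.4425) x4=(-0.4104)
step 27: x0=(0.6476) x1=(3.8643) x2=(2.3933) x3=(-2.5035) x4=(-0.3815)
step 28: x0=(0.6518) x1=(3.9430) x2=(2.4562) x3=(-2.5644) x4=(-0.3519)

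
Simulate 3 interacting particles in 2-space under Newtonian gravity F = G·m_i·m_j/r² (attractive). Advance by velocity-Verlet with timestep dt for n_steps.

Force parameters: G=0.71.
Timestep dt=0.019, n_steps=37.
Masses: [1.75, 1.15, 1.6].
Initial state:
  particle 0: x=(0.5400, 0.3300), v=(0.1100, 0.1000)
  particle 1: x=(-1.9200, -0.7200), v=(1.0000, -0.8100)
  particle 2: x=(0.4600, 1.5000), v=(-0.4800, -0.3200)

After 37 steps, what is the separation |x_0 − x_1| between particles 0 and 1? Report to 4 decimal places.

2.5374

step 0: x0=(0.5400, 0.3300) x1=(-1.9200, -0.7200) x2=(0.4600, 1.5000)
step 1: x0=(0.5421, 0.3320) x1=(-1.9010, -0.7354) x2=(0.4509, 1.4937)
step 2: x0=(0.5441, 0.3344) x1=(-1.8818, -0.7507) x2=(0.4418, 1.4871)
step 3: x0=(0.5460, 0.3370) x1=(-1.8626, -0.7659) x2=(0.4327, 1.4802)
step 4: x0=(0.5479, 0.3399) x1=(-1.8433, -0.7811) x2=(0.4236, 1.4729)
step 5: x0=(0.5497, 0.3431) x1=(-1.8239, -0.7963) x2=(0.4145, 1.4652)
step 6: x0=(0.5514, 0.3466) x1=(-1.8044, -0.8114) x2=(0.4054, 1.4572)
step 7: x0=(0.5530, 0.3504) x1=(-1.7849, -0.8264) x2=(0.3964, 1.4487)
step 8: x0=(0.5546, 0.3545) x1=(-1.7652, -0.8414) x2=(0.3874, 1.4399)
step 9: x0=(0.5560, 0.3589) x1=(-1.7455, -0.8563) x2=(0.3785, 1.4307)
step 10: x0=(0.5574, 0.3637) x1=(-1.7257, -0.8712) x2=(0.3695, 1.4212)
step 11: x0=(0.5586, 0.3688) x1=(-1.7058, -0.8859) x2=(0.3607, 1.4112)
step 12: x0=(0.5598, 0.3742) x1=(-1.6858, -0.9007) x2=(0.3519, 1.4008)
step 13: x0=(0.5608, 0.3800) x1=(-1.6657, -0.9153) x2=(0.3431, 1.3899)
step 14: x0=(0.5618, 0.3861) x1=(-1.6455, -0.9299) x2=(0.3344, 1.3787)
step 15: x0=(0.5626, 0.3926) x1=(-1.6252, -0.9445) x2=(0.3258, 1.3669)
step 16: x0=(0.5632, 0.3994) x1=(-1.6049, -0.9589) x2=(0.3173, 1.3548)
step 17: x0=(0.5637, 0.4067) x1=(-1.5845, -0.9733) x2=(0.3088, 1.3421)
step 18: x0=(0.5641, 0.4143) x1=(-1.5639, -0.9876) x2=(0.3005, 1.3290)
step 19: x0=(0.5643, 0.4223) x1=(-1.5433, -1.0018) x2=(0.2923, 1.3154)
step 20: x0=(0.5643, 0.4308) x1=(-1.5226, -1.0160) x2=(0.2842, 1.3012)
step 21: x0=(0.5642, 0.4397) x1=(-1.5019, -1.0301) x2=(0.2763, 1.2865)
step 22: x0=(0.5638, 0.4491) x1=(-1.4810, -1.0441) x2=(0.2685, 1.2713)
step 23: x0=(0.5632, 0.4589) x1=(-1.4600, -1.0580) x2=(0.2609, 1.2555)
step 24: x0=(0.5624, 0.4693) x1=(-1.4390, -1.0719) x2=(0.2535, 1.2390)
step 25: x0=(0.5614, 0.4802) x1=(-1.4179, -1.0856) x2=(0.2463, 1.2220)
step 26: x0=(0.5600, 0.4916) x1=(-1.3967, -1.0993) x2=(0.2394, 1.2042)
step 27: x0=(0.5583, 0.5036) x1=(-1.3754, -1.1129) x2=(0.2327, 1.1858)
step 28: x0=(0.5563, 0.5162) x1=(-1.3540, -1.1264) x2=(0.2264, 1.1666)
step 29: x0=(0.5539, 0.5295) x1=(-1.3325, -1.1398) x2=(0.2204, 1.1467)
step 30: x0=(0.5511, 0.5435) x1=(-1.3110, -1.1531) x2=(0.2148, 1.1259)
step 31: x0=(0.5478, 0.5582) x1=(-1.2894, -1.1663) x2=(0.2097, 1.1042)
step 32: x0=(0.5439, 0.5738) x1=(-1.2677, -1.1795) x2=(0.2052, 1.0816)
step 33: x0=(0.5394, 0.5902) x1=(-1.2459, -1.1925) x2=(0.2013, 1.0579)
step 34: x0=(0.5341, 0.6076) x1=(-1.2240, -1.2054) x2=(0.1982, 1.0331)
step 35: x0=(0.5279, 0.6261) x1=(-1.2020, -1.2183) x2=(0.1960, 1.0071)
step 36: x0=(0.5207, 0.6457) x1=(-1.1800, -1.2310) x2=(0.1949, 0.9797)
step 37: x0=(0.5121, 0.6667) x1=(-1.1579, -1.2437) x2=(0.1952, 0.9508)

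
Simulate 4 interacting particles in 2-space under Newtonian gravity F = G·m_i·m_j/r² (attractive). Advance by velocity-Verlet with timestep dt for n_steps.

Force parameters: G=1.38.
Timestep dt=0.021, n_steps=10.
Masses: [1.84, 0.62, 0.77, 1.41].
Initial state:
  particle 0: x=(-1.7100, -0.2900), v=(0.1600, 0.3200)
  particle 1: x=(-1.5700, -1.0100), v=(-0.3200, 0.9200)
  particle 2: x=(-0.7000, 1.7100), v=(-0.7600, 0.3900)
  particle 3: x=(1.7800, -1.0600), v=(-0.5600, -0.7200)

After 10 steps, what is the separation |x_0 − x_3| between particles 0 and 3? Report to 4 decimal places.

step 0: x0=(-1.7100, -0.2900) x1=(-1.5700, -1.0100) x2=(-0.7000, 1.7100) x3=(1.7800, -1.0600)
step 1: x0=(-1.7065, -0.2836) x1=(-1.5769, -0.9896) x2=(-0.7160, 1.7180) x3=(1.7682, -1.0751)
step 2: x0=(-1.7028, -0.2778) x1=(-1.5840, -0.9671) x2=(-0.7321, 1.7258) x3=(1.7562, -1.0901)
step 3: x0=(-1.6988, -0.2728) x1=(-1.5915, -0.9422) x2=(-0.7482, 1.7333) x3=(1.7441, -1.1052)
step 4: x0=(-1.6946, -0.2684) x1=(-1.5993, -0.9149) x2=(-0.7644, 1.7404) x3=(1.7318, -1.1201)
step 5: x0=(-1.6902, -0.2649) x1=(-1.6073, -0.8849) x2=(-0.7807, 1.7473) x3=(1.7194, -1.1350)
step 6: x0=(-1.6855, -0.2623) x1=(-1.6156, -0.8520) x2=(-0.7971, 1.7539) x3=(1.7069, -1.1499)
step 7: x0=(-1.6806, -0.2606) x1=(-1.6242, -0.8160) x2=(-0.8135, 1.7601) x3=(1.6942, -1.1647)
step 8: x0=(-1.6755, -0.2601) x1=(-1.6331, -0.7763) x2=(-0.8300, 1.7661) x3=(1.6814, -1.1795)
step 9: x0=(-1.6702, -0.2609) x1=(-1.6422, -0.7324) x2=(-0.8466, 1.7717) x3=(1.6684, -1.1942)
step 10: x0=(-1.6646, -0.2634) x1=(-1.6515, -0.6834) x2=(-0.8632, 1.7770) x3=(1.6553, -1.2088)

3.4519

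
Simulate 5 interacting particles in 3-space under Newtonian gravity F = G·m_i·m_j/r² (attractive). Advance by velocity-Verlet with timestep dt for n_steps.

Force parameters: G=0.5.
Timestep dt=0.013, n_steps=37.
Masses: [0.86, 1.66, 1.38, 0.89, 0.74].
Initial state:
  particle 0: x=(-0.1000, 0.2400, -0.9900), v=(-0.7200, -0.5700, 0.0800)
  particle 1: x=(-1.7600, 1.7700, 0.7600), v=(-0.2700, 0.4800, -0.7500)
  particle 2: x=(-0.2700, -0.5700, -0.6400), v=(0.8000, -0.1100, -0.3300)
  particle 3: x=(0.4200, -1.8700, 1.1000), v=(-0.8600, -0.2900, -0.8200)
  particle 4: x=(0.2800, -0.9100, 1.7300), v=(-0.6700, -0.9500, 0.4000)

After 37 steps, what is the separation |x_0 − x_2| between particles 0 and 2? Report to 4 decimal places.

step 0: x0=(-0.1000, 0.2400, -0.9900) x1=(-1.7600, 1.7700, 0.7600) x2=(-0.2700, -0.5700, -0.6400) x3=(0.4200, -1.8700, 1.1000) x4=(0.2800, -0.9100, 1.7300)
step 1: x0=(-0.1094, 0.2325, -0.9889) x1=(-1.7635, 1.7762, 0.7502) x2=(-0.2596, -0.5714, -0.6443) x3=(0.4088, -1.8737, 1.0893) x4=(0.2713, -0.9224, 1.7352)
step 2: x0=(-0.1188, 0.2249, -0.9878) x1=(-1.7670, 1.7824, 0.7405) x2=(-0.2492, -0.5727, -0.6486) x3=(0.3976, -1.8774, 1.0787) x4=(0.2626, -0.9348, 1.7403)
step 3: x0=(-0.1282, 0.2172, -0.9865) x1=(-1.7705, 1.7886, 0.7307) x2=(-0.2387, -0.5739, -0.6529) x3=(0.3864, -1.8810, 1.0680) x4=(0.2538, -0.9472, 1.7453)
step 4: x0=(-0.1377, 0.2093, -0.9852) x1=(-1.7739, 1.7948, 0.7209) x2=(-0.2283, -0.5750, -0.6572) x3=(0.3751, -1.8846, 1.0574) x4=(0.2451, -0.9597, 1.7503)
step 5: x0=(-0.1472, 0.2013, -0.9838) x1=(-1.7774, 1.8009, 0.7111) x2=(-0.2178, -0.5761, -0.6616) x3=(0.3639, -1.8881, 1.0467) x4=(0.2364, -0.9721, 1.7552)
step 6: x0=(-0.1567, 0.1931, -0.9823) x1=(-1.7808, 1.8071, 0.7013) x2=(-0.2074, -0.5770, -0.6659) x3=(0.3526, -1.8915, 1.0361) x4=(0.2277, -0.9847, 1.7601)
step 7: x0=(-0.1662, 0.1847, -0.9807) x1=(-1.7842, 1.8132, 0.6915) x2=(-0.1969, -0.5779, -0.6703) x3=(0.3413, -1.8948, 1.0255) x4=(0.2189, -0.9972, 1.7649)
step 8: x0=(-0.1758, 0.1762, -0.9791) x1=(-1.7876, 1.8192, 0.6817) x2=(-0.1864, -0.5786, -0.6746) x3=(0.3300, -1.8981, 1.0148) x4=(0.2102, -1.0098, 1.7696)
step 9: x0=(-0.1853, 0.1676, -0.9773) x1=(-1.7909, 1.8253, 0.6719) x2=(-0.1759, -0.5793, -0.6790) x3=(0.3187, -1.9014, 1.0042) x4=(0.2014, -1.0224, 1.7743)
step 10: x0=(-0.1949, 0.1588, -0.9755) x1=(-1.7943, 1.8313, 0.6621) x2=(-0.1655, -0.5798, -0.6834) x3=(0.3074, -1.9046, 0.9936) x4=(0.1927, -1.0350, 1.7789)
step 11: x0=(-0.2045, 0.1498, -0.9735) x1=(-1.7977, 1.8374, 0.6522) x2=(-0.1550, -0.5802, -0.6878) x3=(0.2960, -1.9077, 0.9829) x4=(0.1839, -1.0477, 1.7835)
step 12: x0=(-0.2140, 0.1406, -0.9715) x1=(-1.8010, 1.8434, 0.6424) x2=(-0.1446, -0.5806, -0.6922) x3=(0.2846, -1.9107, 0.9723) x4=(0.1751, -1.0603, 1.7879)
step 13: x0=(-0.2236, 0.1313, -0.9694) x1=(-1.8043, 1.8493, 0.6325) x2=(-0.1341, -0.5808, -0.6967) x3=(0.2733, -1.9137, 0.9617) x4=(0.1664, -1.0730, 1.7924)
step 14: x0=(-0.2331, 0.1217, -0.9672) x1=(-1.8076, 1.8553, 0.6226) x2=(-0.1237, -0.5809, -0.7011) x3=(0.2619, -1.9167, 0.9511) x4=(0.1576, -1.0858, 1.7967)
step 15: x0=(-0.2426, 0.1120, -0.9649) x1=(-1.8109, 1.8612, 0.6128) x2=(-0.1133, -0.5809, -0.7056) x3=(0.2505, -1.9195, 0.9405) x4=(0.1488, -1.0985, 1.8010)
step 16: x0=(-0.2521, 0.1021, -0.9625) x1=(-1.8142, 1.8671, 0.6029) x2=(-0.1029, -0.5808, -0.7101) x3=(0.2390, -1.9223, 0.9299) x4=(0.1401, -1.1113, 1.8052)
step 17: x0=(-0.2615, 0.0920, -0.9600) x1=(-1.8174, 1.8730, 0.5930) x2=(-0.0926, -0.5805, -0.7146) x3=(0.2276, -1.9251, 0.9193) x4=(0.1313, -1.1241, 1.8094)
step 18: x0=(-0.2709, 0.0817, -0.9574) x1=(-1.8206, 1.8789, 0.5831) x2=(-0.0823, -0.5801, -0.7192) x3=(0.2162, -1.9278, 0.9087) x4=(0.1225, -1.1369, 1.8135)
step 19: x0=(-0.2803, 0.0712, -0.9547) x1=(-1.8239, 1.8847, 0.5732) x2=(-0.0720, -0.5797, -0.7237) x3=(0.2047, -1.9304, 0.8982) x4=(0.1137, -1.1497, 1.8175)
step 20: x0=(-0.2896, 0.0606, -0.9520) x1=(-1.8271, 1.8906, 0.5633) x2=(-0.0618, -0.5790, -0.7283) x3=(0.1932, -1.9330, 0.8876) x4=(0.1049, -1.1625, 1.8214)
step 21: x0=(-0.2988, 0.0497, -0.9491) x1=(-1.8303, 1.8964, 0.5534) x2=(-0.0516, -0.5783, -0.7329) x3=(0.1817, -1.9356, 0.8770) x4=(0.0961, -1.1754, 1.8253)
step 22: x0=(-0.3080, 0.0386, -0.9461) x1=(-1.8335, 1.9022, 0.5434) x2=(-0.0415, -0.5775, -0.7375) x3=(0.1703, -1.9380, 0.8665) x4=(0.0873, -1.1883, 1.8291)
step 23: x0=(-0.3170, 0.0273, -0.9431) x1=(-1.8366, 1.9079, 0.5335) x2=(-0.0314, -0.5765, -0.7421) x3=(0.1588, -1.9404, 0.8559) x4=(0.0785, -1.2012, 1.8329)
step 24: x0=(-0.3260, 0.0158, -0.9399) x1=(-1.8398, 1.9137, 0.5236) x2=(-0.0214, -0.5754, -0.7467) x3=(0.1472, -1.9428, 0.8454) x4=(0.0697, -1.2141, 1.8366)
step 25: x0=(-0.3349, 0.0040, -0.9367) x1=(-1.8429, 1.9194, 0.5136) x2=(-0.0115, -0.5741, -0.7514) x3=(0.1357, -1.9451, 0.8348) x4=(0.0609, -1.2270, 1.8402)
step 26: x0=(-0.3437, -0.0079, -0.9334) x1=(-1.8460, 1.9251, 0.5037) x2=(-0.0016, -0.5728, -0.7560) x3=(0.1242, -1.9474, 0.8243) x4=(0.0521, -1.2400, 1.8438)
step 27: x0=(-0.3523, -0.0200, -0.9300) x1=(-1.8491, 1.9308, 0.4937) x2=(0.0081, -0.5713, -0.7607) x3=(0.1126, -1.9496, 0.8138) x4=(0.0433, -1.2529, 1.8473)
step 28: x0=(-0.3608, -0.0323, -0.9265) x1=(-1.8522, 1.9365, 0.4837) x2=(0.0178, -0.5697, -0.7654) x3=(0.1011, -1.9517, 0.8033) x4=(0.0345, -1.2659, 1.8507)
step 29: x0=(-0.3692, -0.0449, -0.9229) x1=(-1.8553, 1.9421, 0.4738) x2=(0.0274, -0.5679, -0.7701) x3=(0.0895, -1.9538, 0.7927) x4=(0.0257, -1.2789, 1.8541)
step 30: x0=(-0.3775, -0.0576, -0.9193) x1=(-1.8584, 1.9477, 0.4638) x2=(0.0369, -0.5661, -0.7748) x3=(0.0780, -1.9558, 0.7822) x4=(0.0169, -1.2919, 1.8574)
step 31: x0=(-0.3856, -0.0705, -0.9155) x1=(-1.8614, 1.9533, 0.4538) x2=(0.0462, -0.5641, -0.7796) x3=(0.0664, -1.9578, 0.7717) x4=(0.0080, -1.3049, 1.8606)
step 32: x0=(-0.3935, -0.0836, -0.9117) x1=(-1.8645, 1.9589, 0.4438) x2=(0.0555, -0.5620, -0.7843) x3=(0.0548, -1.9597, 0.7612) x4=(-0.0008, -1.3179, 1.8638)
step 33: x0=(-0.4013, -0.0969, -0.9079) x1=(-1.8675, 1.9645, 0.4338) x2=(0.0647, -0.5598, -0.7890) x3=(0.0432, -1.9616, 0.7507) x4=(-0.0096, -1.3309, 1.8669)
step 34: x0=(-0.4088, -0.1104, -0.9039) x1=(-1.8705, 1.9700, 0.4238) x2=(0.0737, -0.5575, -0.7938) x3=(0.0316, -1.9634, 0.7403) x4=(-0.0184, -1.3439, 1.8699)
step 35: x0=(-0.4162, -0.1240, -0.8999) x1=(-1.8735, 1.9755, 0.4138) x2=(0.0826, -0.5551, -0.7985) x3=(0.0200, -1.9652, 0.7298) x4=(-0.0273, -1.3570, 1.8729)
step 36: x0=(-0.4235, -0.1379, -0.8958) x1=(-1.8765, 1.9810, 0.4038) x2=(0.0913, -0.5526, -0.8033) x3=(0.0084, -1.9669, 0.7193) x4=(-0.0361, -1.3700, 1.8758)
step 37: x0=(-0.4305, -0.1518, -0.8917) x1=(-1.8795, 1.9865, 0.3937) x2=(0.1000, -0.5500, -0.8080) x3=(-0.0032, -1.9686, 0.7088) x4=(-0.0450, -1.3831, 1.8786)

0.6685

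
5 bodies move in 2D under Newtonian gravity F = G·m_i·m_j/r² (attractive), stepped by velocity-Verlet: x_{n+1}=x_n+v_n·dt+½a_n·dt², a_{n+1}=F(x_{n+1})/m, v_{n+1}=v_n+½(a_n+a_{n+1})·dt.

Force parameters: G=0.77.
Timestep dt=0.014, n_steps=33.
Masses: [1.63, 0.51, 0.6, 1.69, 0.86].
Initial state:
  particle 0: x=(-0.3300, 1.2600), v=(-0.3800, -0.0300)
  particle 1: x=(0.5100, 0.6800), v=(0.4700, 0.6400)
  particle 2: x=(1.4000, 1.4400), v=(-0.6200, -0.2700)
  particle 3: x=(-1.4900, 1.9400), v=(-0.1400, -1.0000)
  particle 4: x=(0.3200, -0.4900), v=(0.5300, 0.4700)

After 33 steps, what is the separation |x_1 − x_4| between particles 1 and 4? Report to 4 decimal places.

step 0: x0=(-0.3300, 1.2600) x1=(0.5100, 0.6800) x2=(1.4000, 1.4400) x3=(-1.4900, 1.9400) x4=(0.3200, -0.4900)
step 1: x0=(-0.3353, 1.2596) x1=(0.5165, 0.6890) x2=(1.3912, 1.4362) x3=(-1.4919, 1.9260) x4=(0.3274, -0.4833)
step 2: x0=(-0.3407, 1.2592) x1=(0.5228, 0.6981) x2=(1.3823, 1.4323) x3=(-1.4936, 1.9118) x4=(0.3348, -0.4765)
step 3: x0=(-0.3460, 1.2587) x1=(0.5289, 0.7074) x2=(1.3732, 1.4284) x3=(-1.4952, 1.8976) x4=(0.3422, -0.4695)
step 4: x0=(-0.3514, 1.2583) x1=(0.5348, 0.7167) x2=(1.3639, 1.4244) x3=(-1.4966, 1.8833) x4=(0.3495, -0.4624)
step 5: x0=(-0.3569, 1.2579) x1=(0.5405, 0.7261) x2=(1.3545, 1.4203) x3=(-1.4979, 1.8689) x4=(0.3568, -0.4551)
step 6: x0=(-0.3623, 1.2575) x1=(0.5460, 0.7357) x2=(1.3449, 1.4161) x3=(-1.4990, 1.8544) x4=(0.3641, -0.4477)
step 7: x0=(-0.3678, 1.2571) x1=(0.5513, 0.7453) x2=(1.3350, 1.4119) x3=(-1.4999, 1.8398) x4=(0.3713, -0.4400)
step 8: x0=(-0.3733, 1.2567) x1=(0.5565, 0.7550) x2=(1.3251, 1.4076) x3=(-1.5007, 1.8251) x4=(0.3785, -0.4323)
step 9: x0=(-0.3789, 1.2563) x1=(0.5614, 0.7648) x2=(1.3149, 1.4032) x3=(-1.5013, 1.8104) x4=(0.3857, -0.4243)
step 10: x0=(-0.3844, 1.2559) x1=(0.5662, 0.7748) x2=(1.3045, 1.3987) x3=(-1.5018, 1.7955) x4=(0.3929, -0.4162)
step 11: x0=(-0.3901, 1.2555) x1=(0.5708, 0.7848) x2=(1.2940, 1.3942) x3=(-1.5020, 1.7806) x4=(0.4000, -0.4080)
step 12: x0=(-0.3957, 1.2551) x1=(0.5753, 0.7949) x2=(1.2832, 1.3896) x3=(-1.5021, 1.7656) x4=(0.4071, -0.3996)
step 13: x0=(-0.4015, 1.2548) x1=(0.5795, 0.8051) x2=(1.2722, 1.3848) x3=(-1.5020, 1.7505) x4=(0.4142, -0.3910)
step 14: x0=(-0.4072, 1.2544) x1=(0.5836, 0.8154) x2=(1.2611, 1.3800) x3=(-1.5016, 1.7352) x4=(0.4212, -0.3823)
step 15: x0=(-0.4131, 1.2541) x1=(0.5876, 0.8257) x2=(1.2497, 1.3751) x3=(-1.5011, 1.7200) x4=(0.4282, -0.3734)
step 16: x0=(-0.4189, 1.2538) x1=(0.5914, 0.8362) x2=(1.2381, 1.3701) x3=(-1.5005, 1.7046) x4=(0.4351, -0.3643)
step 17: x0=(-0.4249, 1.2535) x1=(0.5950, 0.8468) x2=(1.2263, 1.3650) x3=(-1.4996, 1.6891) x4=(0.4420, -0.3551)
step 18: x0=(-0.4309, 1.2532) x1=(0.5985, 0.8574) x2=(1.2142, 1.3597) x3=(-1.4984, 1.6736) x4=(0.4489, -0.3457)
step 19: x0=(-0.4370, 1.2529) x1=(0.6019, 0.8682) x2=(1.2020, 1.3544) x3=(-1.4971, 1.6579) x4=(0.4557, -0.3361)
step 20: x0=(-0.4431, 1.2527) x1=(0.6051, 0.8790) x2=(1.1894, 1.3489) x3=(-1.4956, 1.6422) x4=(0.4625, -0.3264)
step 21: x0=(-0.4493, 1.2525) x1=(0.6083, 0.8899) x2=(1.1767, 1.3434) x3=(-1.4938, 1.6264) x4=(0.4692, -0.3165)
step 22: x0=(-0.4557, 1.2522) x1=(0.6113, 0.9010) x2=(1.1636, 1.3377) x3=(-1.4919, 1.6105) x4=(0.4759, -0.3065)
step 23: x0=(-0.4621, 1.2520) x1=(0.6142, 0.9121) x2=(1.1504, 1.3318) x3=(-1.4896, 1.5945) x4=(0.4826, -0.2963)
step 24: x0=(-0.4686, 1.2519) x1=(0.6170, 0.9234) x2=(1.1368, 1.3258) x3=(-1.4872, 1.5784) x4=(0.4892, -0.2859)
step 25: x0=(-0.4751, 1.2517) x1=(0.6198, 0.9347) x2=(1.1229, 1.3197) x3=(-1.4845, 1.5622) x4=(0.4958, -0.2753)
step 26: x0=(-0.4818, 1.2516) x1=(0.6224, 0.9462) x2=(1.1088, 1.3134) x3=(-1.4815, 1.5460) x4=(0.5023, -0.2646)
step 27: x0=(-0.4887, 1.2514) x1=(0.6251, 0.9578) x2=(1.0943, 1.3069) x3=(-1.4783, 1.5297) x4=(0.5087, -0.2537)
step 28: x0=(-0.4956, 1.2513) x1=(0.6277, 0.9695) x2=(1.0795, 1.3003) x3=(-1.4748, 1.5133) x4=(0.5151, -0.2427)
step 29: x0=(-0.5026, 1.2512) x1=(0.6303, 0.9814) x2=(1.0643, 1.2935) x3=(-1.4711, 1.4968) x4=(0.5215, -0.2315)
step 30: x0=(-0.5098, 1.2512) x1=(0.6329, 0.9935) x2=(1.0488, 1.2864) x3=(-1.4670, 1.4802) x4=(0.5278, -0.2201)
step 31: x0=(-0.5171, 1.2511) x1=(0.6356, 1.0057) x2=(1.0329, 1.2792) x3=(-1.4627, 1.4636) x4=(0.5340, -0.2085)
step 32: x0=(-0.5246, 1.2511) x1=(0.6383, 1.0180) x2=(1.0165, 1.2717) x3=(-1.4581, 1.4469) x4=(0.5402, -0.1968)
step 33: x0=(-0.5323, 1.2511) x1=(0.6412, 1.0306) x2=(0.9997, 1.2639) x3=(-1.4531, 1.4301) x4=(0.5463, -0.1849)

1.2192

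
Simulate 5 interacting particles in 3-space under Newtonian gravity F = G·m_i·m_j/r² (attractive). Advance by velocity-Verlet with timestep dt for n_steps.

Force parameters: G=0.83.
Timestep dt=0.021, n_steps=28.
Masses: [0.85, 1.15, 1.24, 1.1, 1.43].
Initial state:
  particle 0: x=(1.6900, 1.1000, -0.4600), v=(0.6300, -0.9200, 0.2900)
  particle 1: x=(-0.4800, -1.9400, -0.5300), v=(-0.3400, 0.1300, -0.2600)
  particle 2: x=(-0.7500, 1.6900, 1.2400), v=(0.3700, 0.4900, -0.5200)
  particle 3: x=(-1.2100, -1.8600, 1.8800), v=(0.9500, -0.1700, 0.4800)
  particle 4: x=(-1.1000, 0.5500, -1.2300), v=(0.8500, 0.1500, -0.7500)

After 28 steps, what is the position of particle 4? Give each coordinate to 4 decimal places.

step 0: x0=(1.6900, 1.1000, -0.4600) x1=(-0.4800, -1.9400, -0.5300) x2=(-0.7500, 1.6900, 1.2400) x3=(-1.2100, -1.8600, 1.8800) x4=(-1.1000, 0.5500, -1.2300)
step 1: x0=(1.7032, 1.0807, -0.4539) x1=(-0.4872, -1.9372, -0.5354) x2=(-0.7422, 1.7002, 1.2290) x3=(-1.1900, -1.8635, 1.8900) x4=(-1.0821, 0.5531, -1.2457)
step 2: x0=(1.7162, 1.0613, -0.4478) x1=(-0.4943, -1.9343, -0.5408) x2=(-0.7344, 1.7104, 1.2180) x3=(-1.1700, -1.8670, 1.9000) x4=(-1.0642, 0.5562, -1.2613)
step 3: x0=(1.7291, 1.0419, -0.4416) x1=(-0.5015, -1.9313, -0.5461) x2=(-0.7266, 1.7205, 1.2068) x3=(-1.1500, -1.8704, 1.9098) x4=(-1.0462, 0.5593, -1.2768)
step 4: x0=(1.7419, 1.0224, -0.4355) x1=(-0.5087, -1.9282, -0.5514) x2=(-0.7188, 1.7305, 1.1956) x3=(-1.1299, -1.8738, 1.9195) x4=(-1.0282, 0.5623, -1.2922)
step 5: x0=(1.7546, 1.0030, -0.4293) x1=(-0.5160, -1.9249, -0.5566) x2=(-0.7109, 1.7403, 1.1843) x3=(-1.1099, -1.8771, 1.9291) x4=(-1.0101, 0.5652, -1.3075)
step 6: x0=(1.7671, 0.9834, -0.4231) x1=(-0.5232, -1.9216, -0.5618) x2=(-0.7031, 1.7501, 1.1729) x3=(-1.0897, -1.8803, 1.9386) x4=(-0.9919, 0.5682, -1.3227)
step 7: x0=(1.7795, 0.9639, -0.4169) x1=(-0.5305, -1.9181, -0.5669) x2=(-0.6952, 1.7599, 1.1615) x3=(-1.0696, -1.8835, 1.9481) x4=(-0.9737, 0.5711, -1.3378)
step 8: x0=(1.7918, 0.9443, -0.4107) x1=(-0.5378, -1.9145, -0.5720) x2=(-0.6873, 1.7695, 1.1499) x3=(-1.0494, -1.8867, 1.9574) x4=(-0.9555, 0.5739, -1.3528)
step 9: x0=(1.8040, 0.9247, -0.4045) x1=(-0.5450, -1.9108, -0.5770) x2=(-0.6794, 1.7790, 1.1383) x3=(-1.0292, -1.8897, 1.9666) x4=(-0.9372, 0.5767, -1.3677)
step 10: x0=(1.8160, 0.9051, -0.3982) x1=(-0.5523, -1.9070, -0.5820) x2=(-0.6714, 1.7885, 1.1265) x3=(-1.0090, -1.8927, 1.9757) x4=(-0.9189, 0.5795, -1.3825)
step 11: x0=(1.8279, 0.8854, -0.3920) x1=(-0.5596, -1.9031, -0.5869) x2=(-0.6635, 1.7978, 1.1147) x3=(-0.9888, -1.8957, 1.9847) x4=(-0.9005, 0.5822, -1.3972)
step 12: x0=(1.8396, 0.8657, -0.3857) x1=(-0.5669, -1.8990, -0.5918) x2=(-0.6555, 1.8071, 1.1028) x3=(-0.9685, -1.8986, 1.9936) x4=(-0.8821, 0.5849, -1.4118)
step 13: x0=(1.8513, 0.8460, -0.3794) x1=(-0.5743, -1.8949, -0.5966) x2=(-0.6475, 1.8163, 1.0909) x3=(-0.9482, -1.9014, 2.0024) x4=(-0.8636, 0.5875, -1.4263)
step 14: x0=(1.8628, 0.8263, -0.3731) x1=(-0.5816, -1.8906, -0.6014) x2=(-0.6395, 1.8254, 1.0788) x3=(-0.9279, -1.9042, 2.0112) x4=(-0.8451, 0.5901, -1.4406)
step 15: x0=(1.8742, 0.8065, -0.3668) x1=(-0.5889, -1.8862, -0.6061) x2=(-0.6314, 1.8344, 1.0667) x3=(-0.9076, -1.9069, 2.0198) x4=(-0.8265, 0.5927, -1.4549)
step 16: x0=(1.8854, 0.7868, -0.3605) x1=(-0.5962, -1.8817, -0.6108) x2=(-0.6234, 1.8433, 1.0545) x3=(-0.8873, -1.9096, 2.0283) x4=(-0.8079, 0.5952, -1.4691)
step 17: x0=(1.8965, 0.7670, -0.3542) x1=(-0.6035, -1.8771, -0.6155) x2=(-0.6153, 1.8521, 1.0422) x3=(-0.8669, -1.9122, 2.0367) x4=(-0.7893, 0.5976, -1.4832)
step 18: x0=(1.9075, 0.7471, -0.3479) x1=(-0.6108, -1.8724, -0.6201) x2=(-0.6072, 1.8609, 1.0299) x3=(-0.8465, -1.9148, 2.0450) x4=(-0.7706, 0.6001, -1.4972)
step 19: x0=(1.9184, 0.7273, -0.3416) x1=(-0.6181, -1.8676, -0.6246) x2=(-0.5990, 1.8695, 1.0174) x3=(-0.8261, -1.9173, 2.0533) x4=(-0.7518, 0.6025, -1.5111)
step 20: x0=(1.9291, 0.7074, -0.3353) x1=(-0.6254, -1.8626, -0.6291) x2=(-0.5909, 1.8781, 1.0049) x3=(-0.8057, -1.9198, 2.0614) x4=(-0.7331, 0.6048, -1.5248)
step 21: x0=(1.9397, 0.6875, -0.3289) x1=(-0.6326, -1.8576, -0.6336) x2=(-0.5827, 1.8865, 0.9924) x3=(-0.7853, -1.9222, 2.0694) x4=(-0.7143, 0.6071, -1.5385)
step 22: x0=(1.9502, 0.6676, -0.3226) x1=(-0.6399, -1.8524, -0.6380) x2=(-0.5745, 1.8949, 0.9797) x3=(-0.7648, -1.9245, 2.0774) x4=(-0.6954, 0.6094, -1.5521)
step 23: x0=(1.9605, 0.6477, -0.3163) x1=(-0.6472, -1.8471, -0.6424) x2=(-0.5663, 1.9032, 0.9670) x3=(-0.7444, -1.9268, 2.0852) x4=(-0.6765, 0.6116, -1.5655)
step 24: x0=(1.9708, 0.6278, -0.3099) x1=(-0.6544, -1.8418, -0.6468) x2=(-0.5581, 1.9114, 0.9542) x3=(-0.7239, -1.9291, 2.0930) x4=(-0.6576, 0.6137, -1.5789)
step 25: x0=(1.9808, 0.6078, -0.3036) x1=(-0.6616, -1.8363, -0.6511) x2=(-0.5498, 1.9195, 0.9413) x3=(-0.7034, -1.9313, 2.1006) x4=(-0.6387, 0.6159, -1.5922)
step 26: x0=(1.9908, 0.5879, -0.2973) x1=(-0.6688, -1.8306, -0.6554) x2=(-0.5415, 1.9275, 0.9283) x3=(-0.6829, -1.9334, 2.1082) x4=(-0.6197, 0.6180, -1.6053)
step 27: x0=(2.0006, 0.5679, -0.2909) x1=(-0.6760, -1.8249, -0.6596) x2=(-0.5332, 1.9355, 0.9153) x3=(-0.6624, -1.9355, 2.1156) x4=(-0.6007, 0.6200, -1.6183)
step 28: x0=(2.0103, 0.5479, -0.2846) x1=(-0.6832, -1.8191, -0.6638) x2=(-0.5249, 1.9433, 0.9022) x3=(-0.6419, -1.9375, 2.1230) x4=(-0.5816, 0.6220, -1.6313)

(-0.5816, 0.6220, -1.6313)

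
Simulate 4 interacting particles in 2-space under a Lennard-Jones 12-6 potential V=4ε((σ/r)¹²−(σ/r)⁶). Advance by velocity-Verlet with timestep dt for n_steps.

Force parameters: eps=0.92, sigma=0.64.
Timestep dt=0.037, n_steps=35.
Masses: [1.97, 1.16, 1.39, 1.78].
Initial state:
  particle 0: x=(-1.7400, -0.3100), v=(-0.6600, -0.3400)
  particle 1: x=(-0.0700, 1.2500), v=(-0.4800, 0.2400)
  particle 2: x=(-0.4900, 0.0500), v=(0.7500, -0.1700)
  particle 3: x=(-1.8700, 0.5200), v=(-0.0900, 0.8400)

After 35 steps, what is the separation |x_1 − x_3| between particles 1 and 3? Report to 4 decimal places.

1.2261

step 0: x0=(-1.7400, -0.3100) x1=(-0.0700, 1.2500) x2=(-0.4900, 0.0500) x3=(-1.8700, 0.5200)
step 1: x0=(-1.7645, -0.3215) x1=(-0.0878, 1.2587) x2=(-0.4624, 0.0438) x3=(-1.8731, 0.5499)
step 2: x0=(-1.7891, -0.3311) x1=(-0.1058, 1.2671) x2=(-0.4349, 0.0379) x3=(-1.8759, 0.5777)
step 3: x0=(-1.8138, -0.3392) x1=(-0.1238, 1.2752) x2=(-0.4076, 0.0322) x3=(-1.8784, 0.6039)
step 4: x0=(-1.8385, -0.3460) x1=(-0.1419, 1.2830) x2=(-0.3803, 0.0268) x3=(-1.8808, 0.6286)
step 5: x0=(-1.8631, -0.3517) x1=(-0.1602, 1.2904) x2=(-0.3532, 0.0216) x3=(-1.8831, 0.6522)
step 6: x0=(-1.8878, -0.3566) x1=(-0.1785, 1.2976) x2=(-0.3261, 0.0166) x3=(-1.8853, 0.6748)
step 7: x0=(-1.9123, -0.3606) x1=(-0.1968, 1.3044) x2=(-0.2991, 0.0119) x3=(-1.8875, 0.6965)
step 8: x0=(-1.9369, -0.3641) x1=(-0.2152, 1.3109) x2=(-0.2721, 0.0075) x3=(-1.8897, 0.7176)
step 9: x0=(-1.9614, -0.3669) x1=(-0.2337, 1.3172) x2=(-0.2452, 0.0033) x3=(-1.8918, 0.7380)
step 10: x0=(-1.9858, -0.3693) x1=(-0.2522, 1.3232) x2=(-0.2183, -0.0007) x3=(-1.8940, 0.7579)
step 11: x0=(-2.0102, -0.3713) x1=(-0.2707, 1.3289) x2=(-0.1915, -0.0045) x3=(-1.8961, 0.7773)
step 12: x0=(-2.0345, -0.3728) x1=(-0.2892, 1.3344) x2=(-0.1647, -0.0081) x3=(-1.8983, 0.7964)
step 13: x0=(-2.0588, -0.3741) x1=(-0.3078, 1.3396) x2=(-0.1380, -0.0116) x3=(-1.9004, 0.8151)
step 14: x0=(-2.0831, -0.3751) x1=(-0.3264, 1.3447) x2=(-0.1113, -0.0148) x3=(-1.9026, 0.8334)
step 15: x0=(-2.1073, -0.3758) x1=(-0.3450, 1.3495) x2=(-0.0847, -0.0179) x3=(-1.9047, 0.8516)
step 16: x0=(-2.1314, -0.3764) x1=(-0.3637, 1.3541) x2=(-0.0581, -0.0208) x3=(-1.9069, 0.8694)
step 17: x0=(-2.1555, -0.3767) x1=(-0.3823, 1.3586) x2=(-0.0316, -0.0237) x3=(-1.9090, 0.8871)
step 18: x0=(-2.1796, -0.3768) x1=(-0.4010, 1.3629) x2=(-0.0051, -0.0263) x3=(-1.9111, 0.9046)
step 19: x0=(-2.2036, -0.3768) x1=(-0.4198, 1.3670) x2=(0.0214, -0.0289) x3=(-1.9132, 0.9220)
step 20: x0=(-2.2276, -0.3767) x1=(-0.4386, 1.3710) x2=(0.0478, -0.0314) x3=(-1.9153, 0.9392)
step 21: x0=(-2.2516, -0.3764) x1=(-0.4574, 1.3749) x2=(0.0742, -0.0338) x3=(-1.9174, 0.9563)
step 22: x0=(-2.2755, -0.3761) x1=(-0.4763, 1.3786) x2=(0.1005, -0.0361) x3=(-1.9194, 0.9732)
step 23: x0=(-2.2994, -0.3756) x1=(-0.4952, 1.3823) x2=(0.1268, -0.0383) x3=(-1.9214, 0.9901)
step 24: x0=(-2.3233, -0.3750) x1=(-0.5142, 1.3858) x2=(0.1531, -0.0405) x3=(-1.9234, 1.0070)
step 25: x0=(-2.3472, -0.3744) x1=(-0.5334, 1.3892) x2=(0.1793, -0.0426) x3=(-1.9252, 1.0237)
step 26: x0=(-2.3710, -0.3737) x1=(-0.5526, 1.3925) x2=(0.2055, -0.0447) x3=(-1.9271, 1.0404)
step 27: x0=(-2.3948, -0.3729) x1=(-0.5719, 1.3958) x2=(0.2317, -0.0467) x3=(-1.9288, 1.0570)
step 28: x0=(-2.4186, -0.3721) x1=(-0.5914, 1.3989) x2=(0.2578, -0.0487) x3=(-1.9305, 1.0736)
step 29: x0=(-2.4423, -0.3712) x1=(-0.6111, 1.4020) x2=(0.2839, -0.0506) x3=(-1.9320, 1.0902)
step 30: x0=(-2.4661, -0.3703) x1=(-0.6309, 1.4050) x2=(0.3100, -0.0526) x3=(-1.9335, 1.1068)
step 31: x0=(-2.4898, -0.3693) x1=(-0.6509, 1.4079) x2=(0.3361, -0.0544) x3=(-1.9348, 1.1233)
step 32: x0=(-2.5135, -0.3683) x1=(-0.6712, 1.4107) x2=(0.3622, -0.0563) x3=(-1.9359, 1.1398)
step 33: x0=(-2.5372, -0.3672) x1=(-0.6917, 1.4134) x2=(0.3882, -0.0582) x3=(-1.9369, 1.1564)
step 34: x0=(-2.5609, -0.3661) x1=(-0.7126, 1.4160) x2=(0.4142, -0.0600) x3=(-1.9377, 1.1729)
step 35: x0=(-2.5846, -0.3650) x1=(-0.7337, 1.4186) x2=(0.4403, -0.0618) x3=(-1.9383, 1.1895)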